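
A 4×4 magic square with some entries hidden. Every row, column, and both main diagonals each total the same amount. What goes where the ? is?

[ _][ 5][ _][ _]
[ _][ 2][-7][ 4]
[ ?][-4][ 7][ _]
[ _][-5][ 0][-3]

1

Column 2 is complete and sums to -2; that is the magic constant.
Row 2: 2 + (-7) + 4 + ? = -2, so (2,1) = -1.
The remaining cell in row 4 is (4,1) = -2 − (-8) = 6.
Using column 3: -7 + 7 + 0 + ? → (1,3) = -2 − 0 = -2.
Main diagonal must total -2; the given cells sum to 6, so (1,1) = -8.
Using anti-diagonal: -7 + (-4) + 6 + ? → (1,4) = -2 − (-5) = 3.
Column 1 must total -2; the given cells sum to -3, so (3,1) = 1.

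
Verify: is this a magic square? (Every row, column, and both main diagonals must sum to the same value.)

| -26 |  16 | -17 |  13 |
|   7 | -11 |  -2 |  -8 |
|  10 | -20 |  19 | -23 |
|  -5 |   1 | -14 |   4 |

Row 1: -26 + 16 + (-17) + 13 = -14.
Row 2: 7 + (-11) + (-2) + (-8) = -14.
Row 3: 10 + (-20) + 19 + (-23) = -14.
Row 4: -5 + 1 + (-14) + 4 = -14.
Column 1: -26 + 7 + 10 + (-5) = -14.
Column 2: 16 + (-11) + (-20) + 1 = -14.
Column 3: -17 + (-2) + 19 + (-14) = -14.
Column 4: 13 + (-8) + (-23) + 4 = -14.
Main diagonal: -26 + (-11) + 19 + 4 = -14.
Anti-diagonal: 13 + (-2) + (-20) + (-5) = -14.
All lines sum to -14.

Yes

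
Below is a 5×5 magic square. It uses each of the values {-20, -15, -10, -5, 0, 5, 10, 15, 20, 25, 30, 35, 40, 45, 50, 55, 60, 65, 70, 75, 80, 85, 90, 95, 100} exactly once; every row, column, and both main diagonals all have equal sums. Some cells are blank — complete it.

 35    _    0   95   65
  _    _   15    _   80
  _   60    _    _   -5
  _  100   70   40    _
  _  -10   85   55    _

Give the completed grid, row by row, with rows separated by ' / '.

The 25 entries sum to 1000, so each line sums to 1000/5 = 200.
Row 1 must total 200; the given cells sum to 195, so (1,2) = 5.
The remaining cell in column 2 is (2,2) = 200 − 155 = 45.
The remaining cell in column 3 is (3,3) = 200 − 170 = 30.
From main diagonal, 200 − (35 + 45 + 30 + 40) gives (5,5) = 50.
Row 5 needs 200; the known cells sum to 180, so (5,1) = 20.
From column 5, 200 − (65 + 80 + (-5) + 50) gives (4,5) = 10.
Anti-diagonal needs 200; the known cells sum to 215, so (2,4) = -15.
Row 2 needs 200; the known cells sum to 125, so (2,1) = 75.
Using row 4: 100 + 70 + 40 + 10 + ? → (4,1) = 200 − 220 = -20.
From column 1, 200 − (35 + 75 + (-20) + 20) gives (3,1) = 90.
Column 4 needs 200; the known cells sum to 175, so (3,4) = 25.

35 5 0 95 65 / 75 45 15 -15 80 / 90 60 30 25 -5 / -20 100 70 40 10 / 20 -10 85 55 50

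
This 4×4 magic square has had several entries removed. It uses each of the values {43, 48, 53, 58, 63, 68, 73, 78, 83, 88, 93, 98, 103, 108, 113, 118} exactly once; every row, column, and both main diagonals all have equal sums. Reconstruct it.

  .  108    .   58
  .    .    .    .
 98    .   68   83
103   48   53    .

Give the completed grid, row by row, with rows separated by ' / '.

The 16 entries sum to 1288, so each line sums to 1288/4 = 322.
Row 3: 98 + 68 + 83 + ? = 322, so (3,2) = 73.
From row 4, 322 − (103 + 48 + 53) gives (4,4) = 118.
Using column 2: 108 + 73 + 48 + ? → (2,2) = 322 − 229 = 93.
Using column 4: 58 + 83 + 118 + ? → (2,4) = 322 − 259 = 63.
Using main diagonal: 93 + 68 + 118 + ? → (1,1) = 322 − 279 = 43.
The remaining cell in anti-diagonal is (2,3) = 322 − 234 = 88.
Using row 1: 43 + 108 + 58 + ? → (1,3) = 322 − 209 = 113.
Row 2: 93 + 88 + 63 + ? = 322, so (2,1) = 78.

43 108 113 58 / 78 93 88 63 / 98 73 68 83 / 103 48 53 118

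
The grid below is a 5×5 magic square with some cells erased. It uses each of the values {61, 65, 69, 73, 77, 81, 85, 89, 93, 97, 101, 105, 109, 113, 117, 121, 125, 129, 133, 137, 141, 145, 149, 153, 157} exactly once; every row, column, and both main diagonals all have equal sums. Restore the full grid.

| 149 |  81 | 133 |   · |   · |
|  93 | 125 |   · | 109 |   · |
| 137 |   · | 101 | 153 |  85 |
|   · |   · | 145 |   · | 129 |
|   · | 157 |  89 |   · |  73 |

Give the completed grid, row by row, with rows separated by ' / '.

The 25 entries sum to 2725, so each line sums to 2725/5 = 545.
From row 3, 545 − (137 + 101 + 153 + 85) gives (3,2) = 69.
Column 2 needs 545; the known cells sum to 432, so (4,2) = 113.
Column 3 needs 545; the known cells sum to 468, so (2,3) = 77.
Main diagonal: 149 + 125 + 101 + 73 + ? = 545, so (4,4) = 97.
Using row 2: 93 + 125 + 77 + 109 + ? → (2,5) = 545 − 404 = 141.
Row 4 needs 545; the known cells sum to 484, so (4,1) = 61.
Column 1 must total 545; the given cells sum to 440, so (5,1) = 105.
Column 5 needs 545; the known cells sum to 428, so (1,5) = 117.
The remaining cell in row 1 is (1,4) = 545 − 480 = 65.
The remaining cell in row 5 is (5,4) = 545 − 424 = 121.

149 81 133 65 117 / 93 125 77 109 141 / 137 69 101 153 85 / 61 113 145 97 129 / 105 157 89 121 73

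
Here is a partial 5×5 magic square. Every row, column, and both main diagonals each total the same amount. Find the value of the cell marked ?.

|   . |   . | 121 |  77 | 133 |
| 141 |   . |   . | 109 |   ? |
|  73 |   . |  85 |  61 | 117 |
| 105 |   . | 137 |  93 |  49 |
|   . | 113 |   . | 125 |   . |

65

Column 4 is complete and sums to 465; that is the magic constant.
From row 3, 465 − (73 + 85 + 61 + 117) gives (3,2) = 129.
Using row 4: 105 + 137 + 93 + 49 + ? → (4,2) = 465 − 384 = 81.
The remaining cell in anti-diagonal is (5,1) = 465 − 408 = 57.
From column 1, 465 − (141 + 73 + 105 + 57) gives (1,1) = 89.
Row 1 must total 465; the given cells sum to 420, so (1,2) = 45.
The remaining cell in column 2 is (2,2) = 465 − 368 = 97.
Main diagonal needs 465; the known cells sum to 364, so (5,5) = 101.
Row 5 must total 465; the given cells sum to 396, so (5,3) = 69.
Column 3 needs 465; the known cells sum to 412, so (2,3) = 53.
The remaining cell in column 5 is (2,5) = 465 − 400 = 65.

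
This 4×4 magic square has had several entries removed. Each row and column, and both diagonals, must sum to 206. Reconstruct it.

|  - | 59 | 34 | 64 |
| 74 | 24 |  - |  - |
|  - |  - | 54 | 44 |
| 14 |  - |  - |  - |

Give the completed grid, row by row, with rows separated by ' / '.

From row 1, 206 − (59 + 34 + 64) gives (1,1) = 49.
Column 1 needs 206; the known cells sum to 137, so (3,1) = 69.
Main diagonal: 49 + 24 + 54 + ? = 206, so (4,4) = 79.
The remaining cell in row 3 is (3,2) = 206 − 167 = 39.
Column 2 needs 206; the known cells sum to 122, so (4,2) = 84.
Using column 4: 64 + 44 + 79 + ? → (2,4) = 206 − 187 = 19.
Anti-diagonal needs 206; the known cells sum to 117, so (2,3) = 89.
Row 4 needs 206; the known cells sum to 177, so (4,3) = 29.

49 59 34 64 / 74 24 89 19 / 69 39 54 44 / 14 84 29 79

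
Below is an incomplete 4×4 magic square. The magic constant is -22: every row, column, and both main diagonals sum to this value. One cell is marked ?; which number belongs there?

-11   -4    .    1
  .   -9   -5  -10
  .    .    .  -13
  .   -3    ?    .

Using row 1: -11 + (-4) + 1 + ? → (1,3) = -22 − (-14) = -8.
Using row 2: -9 + (-5) + (-10) + ? → (2,1) = -22 − (-24) = 2.
Column 2: -4 + (-9) + (-3) + ? = -22, so (3,2) = -6.
Using column 4: 1 + (-10) + (-13) + ? → (4,4) = -22 − (-22) = 0.
Main diagonal must total -22; the given cells sum to -20, so (3,3) = -2.
Using anti-diagonal: 1 + (-5) + (-6) + ? → (4,1) = -22 − (-10) = -12.
Using row 3: -6 + (-2) + (-13) + ? → (3,1) = -22 − (-21) = -1.
Using row 4: -12 + (-3) + 0 + ? → (4,3) = -22 − (-15) = -7.

-7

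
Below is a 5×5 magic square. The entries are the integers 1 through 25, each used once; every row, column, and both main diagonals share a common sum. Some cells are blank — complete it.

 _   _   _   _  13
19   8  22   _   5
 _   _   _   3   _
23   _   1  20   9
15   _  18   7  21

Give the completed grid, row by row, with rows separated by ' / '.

The entries are 1 through 25, which sum to 325, so each line sums to 325/5 = 65.
Row 2: 19 + 8 + 22 + 5 + ? = 65, so (2,4) = 11.
Using row 4: 23 + 1 + 20 + 9 + ? → (4,2) = 65 − 53 = 12.
The remaining cell in row 5 is (5,2) = 65 − 61 = 4.
Column 4: 11 + 3 + 20 + 7 + ? = 65, so (1,4) = 24.
Using column 5: 13 + 5 + 9 + 21 + ? → (3,5) = 65 − 48 = 17.
Anti-diagonal must total 65; the given cells sum to 51, so (3,3) = 14.
Column 3 must total 65; the given cells sum to 55, so (1,3) = 10.
The remaining cell in main diagonal is (1,1) = 65 − 63 = 2.
Using row 1: 2 + 10 + 24 + 13 + ? → (1,2) = 65 − 49 = 16.
Column 1 needs 65; the known cells sum to 59, so (3,1) = 6.
From column 2, 65 − (16 + 8 + 12 + 4) gives (3,2) = 25.

2 16 10 24 13 / 19 8 22 11 5 / 6 25 14 3 17 / 23 12 1 20 9 / 15 4 18 7 21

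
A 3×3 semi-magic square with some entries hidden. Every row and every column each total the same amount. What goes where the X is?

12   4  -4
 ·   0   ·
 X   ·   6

-2

Row 1 is complete and sums to 12; that is the magic constant.
Column 2 needs 12; the known cells sum to 4, so (3,2) = 8.
The remaining cell in column 3 is (2,3) = 12 − 2 = 10.
Row 2 needs 12; the known cells sum to 10, so (2,1) = 2.
Row 3 must total 12; the given cells sum to 14, so (3,1) = -2.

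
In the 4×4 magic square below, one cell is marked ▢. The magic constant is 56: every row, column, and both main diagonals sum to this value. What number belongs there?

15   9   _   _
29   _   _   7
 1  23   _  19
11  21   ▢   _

Using row 3: 1 + 23 + 19 + ? → (3,3) = 56 − 43 = 13.
Column 2: 9 + 23 + 21 + ? = 56, so (2,2) = 3.
Main diagonal: 15 + 3 + 13 + ? = 56, so (4,4) = 25.
Using row 2: 29 + 3 + 7 + ? → (2,3) = 56 − 39 = 17.
Row 4 needs 56; the known cells sum to 57, so (4,3) = -1.

-1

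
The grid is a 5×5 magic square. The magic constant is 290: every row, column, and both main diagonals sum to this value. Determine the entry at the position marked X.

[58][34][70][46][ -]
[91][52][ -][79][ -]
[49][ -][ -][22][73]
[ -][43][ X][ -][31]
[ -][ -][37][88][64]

The remaining cell in row 1 is (1,5) = 290 − 208 = 82.
Column 4 needs 290; the known cells sum to 235, so (4,4) = 55.
Column 5 needs 290; the known cells sum to 250, so (2,5) = 40.
Main diagonal needs 290; the known cells sum to 229, so (3,3) = 61.
Anti-diagonal must total 290; the given cells sum to 265, so (5,1) = 25.
The remaining cell in row 2 is (2,3) = 290 − 262 = 28.
Using row 3: 49 + 61 + 22 + 73 + ? → (3,2) = 290 − 205 = 85.
Row 5 must total 290; the given cells sum to 214, so (5,2) = 76.
From column 1, 290 − (58 + 91 + 49 + 25) gives (4,1) = 67.
The remaining cell in column 3 is (4,3) = 290 − 196 = 94.

94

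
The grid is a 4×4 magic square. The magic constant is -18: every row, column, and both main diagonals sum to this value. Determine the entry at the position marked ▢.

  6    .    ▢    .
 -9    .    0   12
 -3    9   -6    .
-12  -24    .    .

Row 2: -9 + 0 + 12 + ? = -18, so (2,2) = -21.
The remaining cell in row 3 is (3,4) = -18 − 0 = -18.
Column 2: -21 + 9 + (-24) + ? = -18, so (1,2) = 18.
Main diagonal needs -18; the known cells sum to -21, so (4,4) = 3.
Anti-diagonal needs -18; the known cells sum to -3, so (1,4) = -15.
From row 1, -18 − (6 + 18 + (-15)) gives (1,3) = -27.

-27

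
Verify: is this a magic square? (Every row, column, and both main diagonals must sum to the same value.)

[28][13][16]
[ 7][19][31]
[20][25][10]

No — row 1 sums to 57 but column 1 sums to 55.

Row 1: 28 + 13 + 16 = 57.
Row 2: 7 + 19 + 31 = 57.
Row 3: 20 + 25 + 10 = 55.
Column 1: 28 + 7 + 20 = 55.
Column 2: 13 + 19 + 25 = 57.
Column 3: 16 + 31 + 10 = 57.
Main diagonal: 28 + 19 + 10 = 57.
Anti-diagonal: 16 + 19 + 20 = 55.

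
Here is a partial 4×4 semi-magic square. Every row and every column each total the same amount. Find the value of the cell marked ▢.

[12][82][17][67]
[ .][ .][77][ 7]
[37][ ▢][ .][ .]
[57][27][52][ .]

Row 1 is complete and sums to 178; that is the magic constant.
Row 4 must total 178; the given cells sum to 136, so (4,4) = 42.
From column 1, 178 − (12 + 37 + 57) gives (2,1) = 72.
From column 3, 178 − (17 + 77 + 52) gives (3,3) = 32.
Column 4: 67 + 7 + 42 + ? = 178, so (3,4) = 62.
Row 2 must total 178; the given cells sum to 156, so (2,2) = 22.
Row 3 needs 178; the known cells sum to 131, so (3,2) = 47.

47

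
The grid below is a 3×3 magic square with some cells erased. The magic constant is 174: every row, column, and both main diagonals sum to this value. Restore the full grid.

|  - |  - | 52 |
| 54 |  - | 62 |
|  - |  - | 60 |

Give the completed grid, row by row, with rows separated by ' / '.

56 66 52 / 54 58 62 / 64 50 60

Using row 2: 54 + 62 + ? → (2,2) = 174 − 116 = 58.
Main diagonal: 58 + 60 + ? = 174, so (1,1) = 56.
Anti-diagonal: 52 + 58 + ? = 174, so (3,1) = 64.
Row 1: 56 + 52 + ? = 174, so (1,2) = 66.
Using row 3: 64 + 60 + ? → (3,2) = 174 − 124 = 50.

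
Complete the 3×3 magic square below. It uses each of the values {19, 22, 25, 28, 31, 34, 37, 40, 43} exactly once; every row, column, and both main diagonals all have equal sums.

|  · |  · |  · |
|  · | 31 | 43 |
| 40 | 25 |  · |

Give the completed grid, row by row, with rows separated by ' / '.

The 9 entries sum to 279, so each line sums to 279/3 = 93.
Row 2 must total 93; the given cells sum to 74, so (2,1) = 19.
Row 3 needs 93; the known cells sum to 65, so (3,3) = 28.
From column 1, 93 − (19 + 40) gives (1,1) = 34.
Column 2 needs 93; the known cells sum to 56, so (1,2) = 37.
Using column 3: 43 + 28 + ? → (1,3) = 93 − 71 = 22.

34 37 22 / 19 31 43 / 40 25 28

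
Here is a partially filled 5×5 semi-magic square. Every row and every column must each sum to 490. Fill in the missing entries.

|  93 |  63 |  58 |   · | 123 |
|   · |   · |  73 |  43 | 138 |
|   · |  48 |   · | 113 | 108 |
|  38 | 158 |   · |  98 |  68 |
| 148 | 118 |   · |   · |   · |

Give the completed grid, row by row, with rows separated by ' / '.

The remaining cell in row 1 is (1,4) = 490 − 337 = 153.
Row 4 needs 490; the known cells sum to 362, so (4,3) = 128.
Column 2: 63 + 48 + 158 + 118 + ? = 490, so (2,2) = 103.
Column 4 needs 490; the known cells sum to 407, so (5,4) = 83.
Column 5: 123 + 138 + 108 + 68 + ? = 490, so (5,5) = 53.
Row 2: 103 + 73 + 43 + 138 + ? = 490, so (2,1) = 133.
Row 5: 148 + 118 + 83 + 53 + ? = 490, so (5,3) = 88.
The remaining cell in column 1 is (3,1) = 490 − 412 = 78.
Column 3 must total 490; the given cells sum to 347, so (3,3) = 143.

93 63 58 153 123 / 133 103 73 43 138 / 78 48 143 113 108 / 38 158 128 98 68 / 148 118 88 83 53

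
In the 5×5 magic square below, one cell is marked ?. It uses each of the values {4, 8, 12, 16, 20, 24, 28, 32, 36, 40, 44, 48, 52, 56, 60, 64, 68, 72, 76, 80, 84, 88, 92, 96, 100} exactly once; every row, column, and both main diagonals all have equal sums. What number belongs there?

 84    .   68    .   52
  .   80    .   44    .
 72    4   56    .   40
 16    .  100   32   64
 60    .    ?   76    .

24

The 25 entries sum to 1300, so each line sums to 1300/5 = 260.
Row 3 must total 260; the given cells sum to 172, so (3,4) = 88.
From row 4, 260 − (16 + 100 + 32 + 64) gives (4,2) = 48.
Column 1 must total 260; the given cells sum to 232, so (2,1) = 28.
Using column 4: 44 + 88 + 32 + 76 + ? → (1,4) = 260 − 240 = 20.
The remaining cell in main diagonal is (5,5) = 260 − 252 = 8.
Using row 1: 84 + 68 + 20 + 52 + ? → (1,2) = 260 − 224 = 36.
Column 2: 36 + 80 + 4 + 48 + ? = 260, so (5,2) = 92.
From column 5, 260 − (52 + 40 + 64 + 8) gives (2,5) = 96.
Using row 2: 28 + 80 + 44 + 96 + ? → (2,3) = 260 − 248 = 12.
Row 5 needs 260; the known cells sum to 236, so (5,3) = 24.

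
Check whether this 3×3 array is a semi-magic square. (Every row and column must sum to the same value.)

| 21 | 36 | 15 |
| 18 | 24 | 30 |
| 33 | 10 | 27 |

Row 1: 21 + 36 + 15 = 72.
Row 2: 18 + 24 + 30 = 72.
Row 3: 33 + 10 + 27 = 70.
Column 1: 21 + 18 + 33 = 72.
Column 2: 36 + 24 + 10 = 70.
Column 3: 15 + 30 + 27 = 72.

No — row 3 sums to 70 but column 1 sums to 72.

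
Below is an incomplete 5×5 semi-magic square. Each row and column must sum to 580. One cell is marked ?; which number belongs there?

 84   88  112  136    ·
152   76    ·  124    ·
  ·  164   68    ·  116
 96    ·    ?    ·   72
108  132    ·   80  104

144

Row 1 must total 580; the given cells sum to 420, so (1,5) = 160.
Row 5 must total 580; the given cells sum to 424, so (5,3) = 156.
Column 1: 84 + 152 + 96 + 108 + ? = 580, so (3,1) = 140.
The remaining cell in column 2 is (4,2) = 580 − 460 = 120.
Column 5 must total 580; the given cells sum to 452, so (2,5) = 128.
Row 2 needs 580; the known cells sum to 480, so (2,3) = 100.
Row 3 must total 580; the given cells sum to 488, so (3,4) = 92.
The remaining cell in column 3 is (4,3) = 580 − 436 = 144.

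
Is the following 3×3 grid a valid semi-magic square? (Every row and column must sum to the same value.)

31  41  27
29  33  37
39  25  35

Yes

Row 1: 31 + 41 + 27 = 99.
Row 2: 29 + 33 + 37 = 99.
Row 3: 39 + 25 + 35 = 99.
Column 1: 31 + 29 + 39 = 99.
Column 2: 41 + 33 + 25 = 99.
Column 3: 27 + 37 + 35 = 99.
All lines sum to 99.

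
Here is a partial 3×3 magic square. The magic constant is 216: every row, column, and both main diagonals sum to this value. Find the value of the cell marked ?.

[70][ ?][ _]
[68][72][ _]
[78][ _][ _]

80

Row 2: 68 + 72 + ? = 216, so (2,3) = 76.
Using main diagonal: 70 + 72 + ? → (3,3) = 216 − 142 = 74.
The remaining cell in anti-diagonal is (1,3) = 216 − 150 = 66.
The remaining cell in row 1 is (1,2) = 216 − 136 = 80.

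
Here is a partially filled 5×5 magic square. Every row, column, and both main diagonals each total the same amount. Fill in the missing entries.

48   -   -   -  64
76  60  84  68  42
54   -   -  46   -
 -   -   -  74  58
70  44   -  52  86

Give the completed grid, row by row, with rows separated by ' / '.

Row 2 is already complete: 76 + 60 + 84 + 68 + 42 = 330, so that is the magic constant.
Row 5: 70 + 44 + 52 + 86 + ? = 330, so (5,3) = 78.
Column 1 must total 330; the given cells sum to 248, so (4,1) = 82.
Using column 4: 68 + 46 + 74 + 52 + ? → (1,4) = 330 − 240 = 90.
Column 5 needs 330; the known cells sum to 250, so (3,5) = 80.
Main diagonal must total 330; the given cells sum to 268, so (3,3) = 62.
Anti-diagonal must total 330; the given cells sum to 264, so (4,2) = 66.
From row 3, 330 − (54 + 62 + 46 + 80) gives (3,2) = 88.
The remaining cell in row 4 is (4,3) = 330 − 280 = 50.
Column 2 must total 330; the given cells sum to 258, so (1,2) = 72.
The remaining cell in column 3 is (1,3) = 330 − 274 = 56.

48 72 56 90 64 / 76 60 84 68 42 / 54 88 62 46 80 / 82 66 50 74 58 / 70 44 78 52 86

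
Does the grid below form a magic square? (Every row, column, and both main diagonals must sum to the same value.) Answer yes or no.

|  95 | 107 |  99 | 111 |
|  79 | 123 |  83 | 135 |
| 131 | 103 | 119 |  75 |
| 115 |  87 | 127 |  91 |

Row 1: 95 + 107 + 99 + 111 = 412.
Row 2: 79 + 123 + 83 + 135 = 420.
Row 3: 131 + 103 + 119 + 75 = 428.
Row 4: 115 + 87 + 127 + 91 = 420.
Column 1: 95 + 79 + 131 + 115 = 420.
Column 2: 107 + 123 + 103 + 87 = 420.
Column 3: 99 + 83 + 119 + 127 = 428.
Column 4: 111 + 135 + 75 + 91 = 412.
Main diagonal: 95 + 123 + 119 + 91 = 428.
Anti-diagonal: 111 + 83 + 103 + 115 = 412.

No — column 1 sums to 420 but row 1 sums to 412.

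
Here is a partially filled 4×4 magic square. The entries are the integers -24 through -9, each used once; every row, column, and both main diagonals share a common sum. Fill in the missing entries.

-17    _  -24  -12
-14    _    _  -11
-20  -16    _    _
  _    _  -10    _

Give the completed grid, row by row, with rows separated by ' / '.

The entries are -24 through -9, which sum to -264, so each line sums to -264/4 = -66.
Row 1 must total -66; the given cells sum to -53, so (1,2) = -13.
Column 1 must total -66; the given cells sum to -51, so (4,1) = -15.
Using anti-diagonal: -12 + (-16) + (-15) + ? → (2,3) = -66 − (-43) = -23.
Row 2 must total -66; the given cells sum to -48, so (2,2) = -18.
The remaining cell in column 2 is (4,2) = -66 − (-47) = -19.
Column 3 needs -66; the known cells sum to -57, so (3,3) = -9.
Main diagonal must total -66; the given cells sum to -44, so (4,4) = -22.
Row 3: -20 + (-16) + (-9) + ? = -66, so (3,4) = -21.

-17 -13 -24 -12 / -14 -18 -23 -11 / -20 -16 -9 -21 / -15 -19 -10 -22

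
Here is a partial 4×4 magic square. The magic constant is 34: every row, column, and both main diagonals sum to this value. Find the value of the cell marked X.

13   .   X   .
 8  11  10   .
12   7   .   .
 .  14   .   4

3

Row 2 must total 34; the given cells sum to 29, so (2,4) = 5.
The remaining cell in column 1 is (4,1) = 34 − 33 = 1.
Column 2: 11 + 7 + 14 + ? = 34, so (1,2) = 2.
Main diagonal needs 34; the known cells sum to 28, so (3,3) = 6.
Anti-diagonal must total 34; the given cells sum to 18, so (1,4) = 16.
Row 1 must total 34; the given cells sum to 31, so (1,3) = 3.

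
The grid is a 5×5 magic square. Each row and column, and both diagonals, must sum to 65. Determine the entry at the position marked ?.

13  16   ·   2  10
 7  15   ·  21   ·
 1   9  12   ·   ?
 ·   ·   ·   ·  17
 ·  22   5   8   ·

Row 1 needs 65; the known cells sum to 41, so (1,3) = 24.
Using column 2: 16 + 15 + 9 + 22 + ? → (4,2) = 65 − 62 = 3.
Anti-diagonal must total 65; the given cells sum to 46, so (5,1) = 19.
Using row 5: 19 + 22 + 5 + 8 + ? → (5,5) = 65 − 54 = 11.
Column 1: 13 + 7 + 1 + 19 + ? = 65, so (4,1) = 25.
Using main diagonal: 13 + 15 + 12 + 11 + ? → (4,4) = 65 − 51 = 14.
Row 4 needs 65; the known cells sum to 59, so (4,3) = 6.
From column 3, 65 − (24 + 12 + 6 + 5) gives (2,3) = 18.
Using column 4: 2 + 21 + 14 + 8 + ? → (3,4) = 65 − 45 = 20.
Row 2: 7 + 15 + 18 + 21 + ? = 65, so (2,5) = 4.
Row 3: 1 + 9 + 12 + 20 + ? = 65, so (3,5) = 23.

23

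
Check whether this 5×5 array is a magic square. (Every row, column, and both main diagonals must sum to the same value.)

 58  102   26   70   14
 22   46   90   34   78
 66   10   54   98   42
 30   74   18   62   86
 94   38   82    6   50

Yes

Row 1: 58 + 102 + 26 + 70 + 14 = 270.
Row 2: 22 + 46 + 90 + 34 + 78 = 270.
Row 3: 66 + 10 + 54 + 98 + 42 = 270.
Row 4: 30 + 74 + 18 + 62 + 86 = 270.
Row 5: 94 + 38 + 82 + 6 + 50 = 270.
Column 1: 58 + 22 + 66 + 30 + 94 = 270.
Column 2: 102 + 46 + 10 + 74 + 38 = 270.
Column 3: 26 + 90 + 54 + 18 + 82 = 270.
Column 4: 70 + 34 + 98 + 62 + 6 = 270.
Column 5: 14 + 78 + 42 + 86 + 50 = 270.
Main diagonal: 58 + 46 + 54 + 62 + 50 = 270.
Anti-diagonal: 14 + 34 + 54 + 74 + 94 = 270.
All lines sum to 270.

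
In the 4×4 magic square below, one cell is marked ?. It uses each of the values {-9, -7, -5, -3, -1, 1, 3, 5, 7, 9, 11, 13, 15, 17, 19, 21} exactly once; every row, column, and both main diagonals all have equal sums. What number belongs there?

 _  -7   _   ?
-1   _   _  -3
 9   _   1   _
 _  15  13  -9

The 16 entries sum to 96, so each line sums to 96/4 = 24.
Row 4 needs 24; the known cells sum to 19, so (4,1) = 5.
Column 1: -1 + 9 + 5 + ? = 24, so (1,1) = 11.
The remaining cell in main diagonal is (2,2) = 24 − 3 = 21.
Using row 2: -1 + 21 + (-3) + ? → (2,3) = 24 − 17 = 7.
Column 2 needs 24; the known cells sum to 29, so (3,2) = -5.
From column 3, 24 − (7 + 1 + 13) gives (1,3) = 3.
Anti-diagonal needs 24; the known cells sum to 7, so (1,4) = 17.

17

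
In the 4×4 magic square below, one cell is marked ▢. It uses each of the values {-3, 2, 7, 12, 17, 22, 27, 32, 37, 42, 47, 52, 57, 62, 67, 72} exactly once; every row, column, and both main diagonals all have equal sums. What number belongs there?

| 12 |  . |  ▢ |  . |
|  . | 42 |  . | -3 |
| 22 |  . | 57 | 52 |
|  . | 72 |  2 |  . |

The 16 entries sum to 552, so each line sums to 552/4 = 138.
Using row 3: 22 + 57 + 52 + ? → (3,2) = 138 − 131 = 7.
The remaining cell in column 2 is (1,2) = 138 − 121 = 17.
Main diagonal needs 138; the known cells sum to 111, so (4,4) = 27.
From row 4, 138 − (72 + 2 + 27) gives (4,1) = 37.
Column 1 must total 138; the given cells sum to 71, so (2,1) = 67.
Column 4 needs 138; the known cells sum to 76, so (1,4) = 62.
Anti-diagonal: 62 + 7 + 37 + ? = 138, so (2,3) = 32.
The remaining cell in row 1 is (1,3) = 138 − 91 = 47.

47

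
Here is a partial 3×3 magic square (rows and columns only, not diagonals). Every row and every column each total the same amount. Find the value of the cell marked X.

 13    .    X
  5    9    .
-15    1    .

Column 1 is complete and sums to 3; that is the magic constant.
Row 2 must total 3; the given cells sum to 14, so (2,3) = -11.
Row 3 needs 3; the known cells sum to -14, so (3,3) = 17.
Column 2: 9 + 1 + ? = 3, so (1,2) = -7.
Using column 3: -11 + 17 + ? → (1,3) = 3 − 6 = -3.

-3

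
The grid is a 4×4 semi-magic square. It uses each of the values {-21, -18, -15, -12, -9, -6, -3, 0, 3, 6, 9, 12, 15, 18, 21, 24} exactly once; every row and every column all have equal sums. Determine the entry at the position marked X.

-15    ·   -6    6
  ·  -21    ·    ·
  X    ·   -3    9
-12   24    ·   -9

The 16 entries sum to 24, so each line sums to 24/4 = 6.
Row 1 needs 6; the known cells sum to -15, so (1,2) = 21.
Row 4: -12 + 24 + (-9) + ? = 6, so (4,3) = 3.
The remaining cell in column 2 is (3,2) = 6 − 24 = -18.
Using column 3: -6 + (-3) + 3 + ? → (2,3) = 6 − (-6) = 12.
Column 4: 6 + 9 + (-9) + ? = 6, so (2,4) = 0.
From row 2, 6 − (-21 + 12 + 0) gives (2,1) = 15.
Row 3 must total 6; the given cells sum to -12, so (3,1) = 18.

18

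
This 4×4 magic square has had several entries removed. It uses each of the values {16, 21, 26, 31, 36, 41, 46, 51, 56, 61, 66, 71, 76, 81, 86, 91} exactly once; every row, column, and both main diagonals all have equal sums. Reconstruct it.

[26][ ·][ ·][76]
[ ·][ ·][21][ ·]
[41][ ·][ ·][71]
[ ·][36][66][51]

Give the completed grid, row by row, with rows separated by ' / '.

The 16 entries sum to 856, so each line sums to 856/4 = 214.
Row 4 needs 214; the known cells sum to 153, so (4,1) = 61.
Column 1 must total 214; the given cells sum to 128, so (2,1) = 86.
The remaining cell in column 4 is (2,4) = 214 − 198 = 16.
Anti-diagonal: 76 + 21 + 61 + ? = 214, so (3,2) = 56.
Row 2 must total 214; the given cells sum to 123, so (2,2) = 91.
The remaining cell in row 3 is (3,3) = 214 − 168 = 46.
The remaining cell in column 2 is (1,2) = 214 − 183 = 31.
From column 3, 214 − (21 + 46 + 66) gives (1,3) = 81.

26 31 81 76 / 86 91 21 16 / 41 56 46 71 / 61 36 66 51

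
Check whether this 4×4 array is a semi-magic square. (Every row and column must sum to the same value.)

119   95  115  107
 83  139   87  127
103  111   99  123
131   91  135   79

Yes

Row 1: 119 + 95 + 115 + 107 = 436.
Row 2: 83 + 139 + 87 + 127 = 436.
Row 3: 103 + 111 + 99 + 123 = 436.
Row 4: 131 + 91 + 135 + 79 = 436.
Column 1: 119 + 83 + 103 + 131 = 436.
Column 2: 95 + 139 + 111 + 91 = 436.
Column 3: 115 + 87 + 99 + 135 = 436.
Column 4: 107 + 127 + 123 + 79 = 436.
All lines sum to 436.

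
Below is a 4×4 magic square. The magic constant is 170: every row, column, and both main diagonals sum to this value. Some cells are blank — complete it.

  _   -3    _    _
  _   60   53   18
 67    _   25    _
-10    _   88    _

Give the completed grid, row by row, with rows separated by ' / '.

From row 2, 170 − (60 + 53 + 18) gives (2,1) = 39.
Using column 1: 39 + 67 + (-10) + ? → (1,1) = 170 − 96 = 74.
The remaining cell in column 3 is (1,3) = 170 − 166 = 4.
From main diagonal, 170 − (74 + 60 + 25) gives (4,4) = 11.
Row 1 needs 170; the known cells sum to 75, so (1,4) = 95.
From row 4, 170 − (-10 + 88 + 11) gives (4,2) = 81.
From column 2, 170 − (-3 + 60 + 81) gives (3,2) = 32.
Column 4 must total 170; the given cells sum to 124, so (3,4) = 46.

74 -3 4 95 / 39 60 53 18 / 67 32 25 46 / -10 81 88 11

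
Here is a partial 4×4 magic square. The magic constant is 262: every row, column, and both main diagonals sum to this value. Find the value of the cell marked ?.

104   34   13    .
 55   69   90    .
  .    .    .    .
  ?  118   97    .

Row 1 needs 262; the known cells sum to 151, so (1,4) = 111.
The remaining cell in row 2 is (2,4) = 262 − 214 = 48.
Column 2 needs 262; the known cells sum to 221, so (3,2) = 41.
Column 3: 13 + 90 + 97 + ? = 262, so (3,3) = 62.
Main diagonal needs 262; the known cells sum to 235, so (4,4) = 27.
Anti-diagonal needs 262; the known cells sum to 242, so (4,1) = 20.

20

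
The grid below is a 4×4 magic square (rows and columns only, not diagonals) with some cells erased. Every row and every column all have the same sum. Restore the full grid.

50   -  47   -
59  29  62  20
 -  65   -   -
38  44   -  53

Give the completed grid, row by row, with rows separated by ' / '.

50 32 47 41 / 59 29 62 20 / 23 65 26 56 / 38 44 35 53

Row 2 is already complete: 59 + 29 + 62 + 20 = 170, so that is the magic constant.
Row 4 needs 170; the known cells sum to 135, so (4,3) = 35.
From column 1, 170 − (50 + 59 + 38) gives (3,1) = 23.
Using column 2: 29 + 65 + 44 + ? → (1,2) = 170 − 138 = 32.
Column 3 needs 170; the known cells sum to 144, so (3,3) = 26.
Row 1: 50 + 32 + 47 + ? = 170, so (1,4) = 41.
Using row 3: 23 + 65 + 26 + ? → (3,4) = 170 − 114 = 56.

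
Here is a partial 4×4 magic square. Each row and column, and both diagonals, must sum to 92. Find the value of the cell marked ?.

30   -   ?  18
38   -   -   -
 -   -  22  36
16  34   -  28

24

From row 4, 92 − (16 + 34 + 28) gives (4,3) = 14.
Column 1: 30 + 38 + 16 + ? = 92, so (3,1) = 8.
Column 4 needs 92; the known cells sum to 82, so (2,4) = 10.
Main diagonal must total 92; the given cells sum to 80, so (2,2) = 12.
Row 2 needs 92; the known cells sum to 60, so (2,3) = 32.
Using row 3: 8 + 22 + 36 + ? → (3,2) = 92 − 66 = 26.
From column 2, 92 − (12 + 26 + 34) gives (1,2) = 20.
Column 3: 32 + 22 + 14 + ? = 92, so (1,3) = 24.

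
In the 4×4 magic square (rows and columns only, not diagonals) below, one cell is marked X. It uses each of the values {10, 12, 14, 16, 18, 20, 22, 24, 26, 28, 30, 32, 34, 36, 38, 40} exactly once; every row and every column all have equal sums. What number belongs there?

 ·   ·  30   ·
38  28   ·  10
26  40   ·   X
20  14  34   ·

The 16 entries sum to 400, so each line sums to 400/4 = 100.
Row 2 must total 100; the given cells sum to 76, so (2,3) = 24.
The remaining cell in row 4 is (4,4) = 100 − 68 = 32.
Using column 1: 38 + 26 + 20 + ? → (1,1) = 100 − 84 = 16.
Column 2: 28 + 40 + 14 + ? = 100, so (1,2) = 18.
Column 3: 30 + 24 + 34 + ? = 100, so (3,3) = 12.
Using row 1: 16 + 18 + 30 + ? → (1,4) = 100 − 64 = 36.
Using row 3: 26 + 40 + 12 + ? → (3,4) = 100 − 78 = 22.

22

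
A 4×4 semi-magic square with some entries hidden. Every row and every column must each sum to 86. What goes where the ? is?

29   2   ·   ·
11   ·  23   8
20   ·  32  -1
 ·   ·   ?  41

From row 2, 86 − (11 + 23 + 8) gives (2,2) = 44.
The remaining cell in row 3 is (3,2) = 86 − 51 = 35.
Column 1: 29 + 11 + 20 + ? = 86, so (4,1) = 26.
Column 2 needs 86; the known cells sum to 81, so (4,2) = 5.
Column 4: 8 + (-1) + 41 + ? = 86, so (1,4) = 38.
Row 1: 29 + 2 + 38 + ? = 86, so (1,3) = 17.
Using row 4: 26 + 5 + 41 + ? → (4,3) = 86 − 72 = 14.

14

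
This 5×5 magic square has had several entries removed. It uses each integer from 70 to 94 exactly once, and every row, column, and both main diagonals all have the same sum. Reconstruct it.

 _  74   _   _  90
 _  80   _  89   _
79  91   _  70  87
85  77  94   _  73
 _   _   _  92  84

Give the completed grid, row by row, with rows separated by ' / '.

The entries are 70 through 94, which sum to 2050, so each line sums to 2050/5 = 410.
The remaining cell in row 3 is (3,3) = 410 − 327 = 83.
Row 4 needs 410; the known cells sum to 329, so (4,4) = 81.
Using column 2: 74 + 80 + 91 + 77 + ? → (5,2) = 410 − 322 = 88.
Using column 4: 89 + 70 + 81 + 92 + ? → (1,4) = 410 − 332 = 78.
The remaining cell in column 5 is (2,5) = 410 − 334 = 76.
From main diagonal, 410 − (80 + 83 + 81 + 84) gives (1,1) = 82.
Anti-diagonal must total 410; the given cells sum to 339, so (5,1) = 71.
Row 1 needs 410; the known cells sum to 324, so (1,3) = 86.
Row 5 needs 410; the known cells sum to 335, so (5,3) = 75.
Using column 1: 82 + 79 + 85 + 71 + ? → (2,1) = 410 − 317 = 93.
Column 3 needs 410; the known cells sum to 338, so (2,3) = 72.

82 74 86 78 90 / 93 80 72 89 76 / 79 91 83 70 87 / 85 77 94 81 73 / 71 88 75 92 84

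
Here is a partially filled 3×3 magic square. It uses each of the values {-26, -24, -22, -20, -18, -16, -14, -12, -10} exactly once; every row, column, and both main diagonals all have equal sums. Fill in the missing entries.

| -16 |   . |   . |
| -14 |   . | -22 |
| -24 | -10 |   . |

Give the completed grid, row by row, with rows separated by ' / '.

-16 -26 -12 / -14 -18 -22 / -24 -10 -20

The 9 entries sum to -162, so each line sums to -162/3 = -54.
Row 2 needs -54; the known cells sum to -36, so (2,2) = -18.
Using row 3: -24 + (-10) + ? → (3,3) = -54 − (-34) = -20.
Column 2 needs -54; the known cells sum to -28, so (1,2) = -26.
Column 3: -22 + (-20) + ? = -54, so (1,3) = -12.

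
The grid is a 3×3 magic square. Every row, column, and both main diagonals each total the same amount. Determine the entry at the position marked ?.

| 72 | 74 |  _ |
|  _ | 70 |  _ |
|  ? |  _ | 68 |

76

Main diagonal is complete and sums to 210; that is the magic constant.
Row 1: 72 + 74 + ? = 210, so (1,3) = 64.
Column 2 needs 210; the known cells sum to 144, so (3,2) = 66.
Column 3 must total 210; the given cells sum to 132, so (2,3) = 78.
Anti-diagonal needs 210; the known cells sum to 134, so (3,1) = 76.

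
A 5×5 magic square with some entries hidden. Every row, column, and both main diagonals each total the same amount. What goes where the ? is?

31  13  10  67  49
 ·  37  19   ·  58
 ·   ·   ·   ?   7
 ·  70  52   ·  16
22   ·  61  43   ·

25

Row 1 is complete and sums to 170; that is the magic constant.
Column 3: 10 + 19 + 52 + 61 + ? = 170, so (3,3) = 28.
Column 5 needs 170; the known cells sum to 130, so (5,5) = 40.
Main diagonal must total 170; the given cells sum to 136, so (4,4) = 34.
From anti-diagonal, 170 − (49 + 28 + 70 + 22) gives (2,4) = 1.
The remaining cell in row 2 is (2,1) = 170 − 115 = 55.
Row 4 needs 170; the known cells sum to 172, so (4,1) = -2.
Row 5 must total 170; the given cells sum to 166, so (5,2) = 4.
Column 1 must total 170; the given cells sum to 106, so (3,1) = 64.
The remaining cell in column 2 is (3,2) = 170 − 124 = 46.
Column 4 must total 170; the given cells sum to 145, so (3,4) = 25.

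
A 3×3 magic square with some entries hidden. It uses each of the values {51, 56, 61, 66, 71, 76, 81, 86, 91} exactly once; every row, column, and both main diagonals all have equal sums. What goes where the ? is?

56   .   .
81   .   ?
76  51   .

The 9 entries sum to 639, so each line sums to 639/3 = 213.
The remaining cell in row 3 is (3,3) = 213 − 127 = 86.
Main diagonal must total 213; the given cells sum to 142, so (2,2) = 71.
Anti-diagonal needs 213; the known cells sum to 147, so (1,3) = 66.
From row 1, 213 − (56 + 66) gives (1,2) = 91.
Row 2 must total 213; the given cells sum to 152, so (2,3) = 61.

61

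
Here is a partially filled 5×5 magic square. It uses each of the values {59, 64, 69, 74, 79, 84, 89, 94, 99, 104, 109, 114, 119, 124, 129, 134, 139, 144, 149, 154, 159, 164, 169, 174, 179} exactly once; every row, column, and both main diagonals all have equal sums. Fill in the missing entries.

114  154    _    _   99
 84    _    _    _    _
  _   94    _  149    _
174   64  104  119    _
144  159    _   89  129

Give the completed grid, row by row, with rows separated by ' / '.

114 154 169 59 99 / 84 124 139 179 69 / 79 94 109 149 164 / 174 64 104 119 134 / 144 159 74 89 129

The 25 entries sum to 2975, so each line sums to 2975/5 = 595.
Using row 4: 174 + 64 + 104 + 119 + ? → (4,5) = 595 − 461 = 134.
Using row 5: 144 + 159 + 89 + 129 + ? → (5,3) = 595 − 521 = 74.
Using column 1: 114 + 84 + 174 + 144 + ? → (3,1) = 595 − 516 = 79.
Column 2 must total 595; the given cells sum to 471, so (2,2) = 124.
Main diagonal must total 595; the given cells sum to 486, so (3,3) = 109.
The remaining cell in anti-diagonal is (2,4) = 595 − 416 = 179.
Using row 3: 79 + 94 + 109 + 149 + ? → (3,5) = 595 − 431 = 164.
From column 4, 595 − (179 + 149 + 119 + 89) gives (1,4) = 59.
Using column 5: 99 + 164 + 134 + 129 + ? → (2,5) = 595 − 526 = 69.
Row 1 needs 595; the known cells sum to 426, so (1,3) = 169.
Row 2: 84 + 124 + 179 + 69 + ? = 595, so (2,3) = 139.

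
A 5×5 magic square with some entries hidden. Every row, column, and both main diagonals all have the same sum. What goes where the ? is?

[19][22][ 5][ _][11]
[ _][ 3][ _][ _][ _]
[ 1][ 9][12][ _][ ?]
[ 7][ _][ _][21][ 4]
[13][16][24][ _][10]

23

Main diagonal is complete and sums to 65; that is the magic constant.
Row 1: 19 + 22 + 5 + 11 + ? = 65, so (1,4) = 8.
The remaining cell in row 5 is (5,4) = 65 − 63 = 2.
Column 1 must total 65; the given cells sum to 40, so (2,1) = 25.
Column 2 must total 65; the given cells sum to 50, so (4,2) = 15.
From anti-diagonal, 65 − (11 + 12 + 15 + 13) gives (2,4) = 14.
Row 4: 7 + 15 + 21 + 4 + ? = 65, so (4,3) = 18.
From column 3, 65 − (5 + 12 + 18 + 24) gives (2,3) = 6.
The remaining cell in column 4 is (3,4) = 65 − 45 = 20.
Using row 2: 25 + 3 + 6 + 14 + ? → (2,5) = 65 − 48 = 17.
Row 3 must total 65; the given cells sum to 42, so (3,5) = 23.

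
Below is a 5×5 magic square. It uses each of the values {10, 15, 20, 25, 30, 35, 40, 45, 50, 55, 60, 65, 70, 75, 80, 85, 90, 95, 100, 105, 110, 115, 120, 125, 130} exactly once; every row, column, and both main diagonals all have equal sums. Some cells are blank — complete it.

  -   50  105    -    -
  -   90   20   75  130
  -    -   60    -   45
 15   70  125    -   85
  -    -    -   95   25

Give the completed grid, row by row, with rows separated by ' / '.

The 25 entries sum to 1750, so each line sums to 1750/5 = 350.
Row 2 needs 350; the known cells sum to 315, so (2,1) = 35.
The remaining cell in row 4 is (4,4) = 350 − 295 = 55.
The remaining cell in column 3 is (5,3) = 350 − 310 = 40.
The remaining cell in column 5 is (1,5) = 350 − 285 = 65.
From main diagonal, 350 − (90 + 60 + 55 + 25) gives (1,1) = 120.
From anti-diagonal, 350 − (65 + 75 + 60 + 70) gives (5,1) = 80.
Row 1 must total 350; the given cells sum to 340, so (1,4) = 10.
Row 5: 80 + 40 + 95 + 25 + ? = 350, so (5,2) = 110.
Column 1: 120 + 35 + 15 + 80 + ? = 350, so (3,1) = 100.
The remaining cell in column 2 is (3,2) = 350 − 320 = 30.
Column 4: 10 + 75 + 55 + 95 + ? = 350, so (3,4) = 115.

120 50 105 10 65 / 35 90 20 75 130 / 100 30 60 115 45 / 15 70 125 55 85 / 80 110 40 95 25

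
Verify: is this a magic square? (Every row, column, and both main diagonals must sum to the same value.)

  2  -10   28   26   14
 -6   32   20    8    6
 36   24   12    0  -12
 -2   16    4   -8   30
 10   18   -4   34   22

Row 1: 2 + (-10) + 28 + 26 + 14 = 60.
Row 2: -6 + 32 + 20 + 8 + 6 = 60.
Row 3: 36 + 24 + 12 + 0 + (-12) = 60.
Row 4: -2 + 16 + 4 + (-8) + 30 = 40.
Row 5: 10 + 18 + (-4) + 34 + 22 = 80.
Column 1: 2 + (-6) + 36 + (-2) + 10 = 40.
Column 2: -10 + 32 + 24 + 16 + 18 = 80.
Column 3: 28 + 20 + 12 + 4 + (-4) = 60.
Column 4: 26 + 8 + 0 + (-8) + 34 = 60.
Column 5: 14 + 6 + (-12) + 30 + 22 = 60.
Main diagonal: 2 + 32 + 12 + (-8) + 22 = 60.
Anti-diagonal: 14 + 8 + 12 + 16 + 10 = 60.

No — row 3 sums to 60 but column 1 sums to 40.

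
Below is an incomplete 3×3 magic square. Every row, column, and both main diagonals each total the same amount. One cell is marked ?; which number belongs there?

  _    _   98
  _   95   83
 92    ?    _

Anti-diagonal is complete and sums to 285; that is the magic constant.
The remaining cell in row 2 is (2,1) = 285 − 178 = 107.
Column 1 needs 285; the known cells sum to 199, so (1,1) = 86.
From column 3, 285 − (98 + 83) gives (3,3) = 104.
From row 1, 285 − (86 + 98) gives (1,2) = 101.
Using row 3: 92 + 104 + ? → (3,2) = 285 − 196 = 89.

89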